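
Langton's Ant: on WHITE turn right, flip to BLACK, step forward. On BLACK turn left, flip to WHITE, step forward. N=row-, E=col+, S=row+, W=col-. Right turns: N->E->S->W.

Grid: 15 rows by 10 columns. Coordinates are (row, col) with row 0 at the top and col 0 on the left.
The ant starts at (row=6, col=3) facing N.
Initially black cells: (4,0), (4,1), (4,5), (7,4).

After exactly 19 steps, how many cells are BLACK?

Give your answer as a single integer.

Step 1: on WHITE (6,3): turn R to E, flip to black, move to (6,4). |black|=5
Step 2: on WHITE (6,4): turn R to S, flip to black, move to (7,4). |black|=6
Step 3: on BLACK (7,4): turn L to E, flip to white, move to (7,5). |black|=5
Step 4: on WHITE (7,5): turn R to S, flip to black, move to (8,5). |black|=6
Step 5: on WHITE (8,5): turn R to W, flip to black, move to (8,4). |black|=7
Step 6: on WHITE (8,4): turn R to N, flip to black, move to (7,4). |black|=8
Step 7: on WHITE (7,4): turn R to E, flip to black, move to (7,5). |black|=9
Step 8: on BLACK (7,5): turn L to N, flip to white, move to (6,5). |black|=8
Step 9: on WHITE (6,5): turn R to E, flip to black, move to (6,6). |black|=9
Step 10: on WHITE (6,6): turn R to S, flip to black, move to (7,6). |black|=10
Step 11: on WHITE (7,6): turn R to W, flip to black, move to (7,5). |black|=11
Step 12: on WHITE (7,5): turn R to N, flip to black, move to (6,5). |black|=12
Step 13: on BLACK (6,5): turn L to W, flip to white, move to (6,4). |black|=11
Step 14: on BLACK (6,4): turn L to S, flip to white, move to (7,4). |black|=10
Step 15: on BLACK (7,4): turn L to E, flip to white, move to (7,5). |black|=9
Step 16: on BLACK (7,5): turn L to N, flip to white, move to (6,5). |black|=8
Step 17: on WHITE (6,5): turn R to E, flip to black, move to (6,6). |black|=9
Step 18: on BLACK (6,6): turn L to N, flip to white, move to (5,6). |black|=8
Step 19: on WHITE (5,6): turn R to E, flip to black, move to (5,7). |black|=9

Answer: 9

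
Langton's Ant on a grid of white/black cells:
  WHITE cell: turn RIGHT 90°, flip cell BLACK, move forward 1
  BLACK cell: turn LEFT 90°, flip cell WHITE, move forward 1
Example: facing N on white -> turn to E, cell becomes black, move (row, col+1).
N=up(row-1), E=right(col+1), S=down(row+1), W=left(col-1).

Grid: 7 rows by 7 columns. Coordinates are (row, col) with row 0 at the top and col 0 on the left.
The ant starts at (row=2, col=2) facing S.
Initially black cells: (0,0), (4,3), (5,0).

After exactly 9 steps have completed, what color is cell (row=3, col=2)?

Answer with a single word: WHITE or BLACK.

Step 1: on WHITE (2,2): turn R to W, flip to black, move to (2,1). |black|=4
Step 2: on WHITE (2,1): turn R to N, flip to black, move to (1,1). |black|=5
Step 3: on WHITE (1,1): turn R to E, flip to black, move to (1,2). |black|=6
Step 4: on WHITE (1,2): turn R to S, flip to black, move to (2,2). |black|=7
Step 5: on BLACK (2,2): turn L to E, flip to white, move to (2,3). |black|=6
Step 6: on WHITE (2,3): turn R to S, flip to black, move to (3,3). |black|=7
Step 7: on WHITE (3,3): turn R to W, flip to black, move to (3,2). |black|=8
Step 8: on WHITE (3,2): turn R to N, flip to black, move to (2,2). |black|=9
Step 9: on WHITE (2,2): turn R to E, flip to black, move to (2,3). |black|=10

Answer: BLACK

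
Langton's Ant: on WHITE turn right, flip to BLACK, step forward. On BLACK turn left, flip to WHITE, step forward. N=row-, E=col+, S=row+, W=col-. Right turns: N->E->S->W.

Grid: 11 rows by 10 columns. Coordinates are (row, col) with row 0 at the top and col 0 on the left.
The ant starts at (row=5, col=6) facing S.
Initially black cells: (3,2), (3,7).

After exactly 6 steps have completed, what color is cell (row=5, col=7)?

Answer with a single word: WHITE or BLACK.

Step 1: on WHITE (5,6): turn R to W, flip to black, move to (5,5). |black|=3
Step 2: on WHITE (5,5): turn R to N, flip to black, move to (4,5). |black|=4
Step 3: on WHITE (4,5): turn R to E, flip to black, move to (4,6). |black|=5
Step 4: on WHITE (4,6): turn R to S, flip to black, move to (5,6). |black|=6
Step 5: on BLACK (5,6): turn L to E, flip to white, move to (5,7). |black|=5
Step 6: on WHITE (5,7): turn R to S, flip to black, move to (6,7). |black|=6

Answer: BLACK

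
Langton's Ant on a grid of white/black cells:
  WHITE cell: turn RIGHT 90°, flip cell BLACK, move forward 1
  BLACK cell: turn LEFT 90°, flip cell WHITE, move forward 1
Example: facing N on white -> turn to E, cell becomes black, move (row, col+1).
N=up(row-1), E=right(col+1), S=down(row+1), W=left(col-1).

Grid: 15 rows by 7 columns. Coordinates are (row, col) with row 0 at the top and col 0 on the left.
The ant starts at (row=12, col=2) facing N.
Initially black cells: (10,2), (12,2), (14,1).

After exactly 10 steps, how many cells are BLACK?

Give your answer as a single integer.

Step 1: on BLACK (12,2): turn L to W, flip to white, move to (12,1). |black|=2
Step 2: on WHITE (12,1): turn R to N, flip to black, move to (11,1). |black|=3
Step 3: on WHITE (11,1): turn R to E, flip to black, move to (11,2). |black|=4
Step 4: on WHITE (11,2): turn R to S, flip to black, move to (12,2). |black|=5
Step 5: on WHITE (12,2): turn R to W, flip to black, move to (12,1). |black|=6
Step 6: on BLACK (12,1): turn L to S, flip to white, move to (13,1). |black|=5
Step 7: on WHITE (13,1): turn R to W, flip to black, move to (13,0). |black|=6
Step 8: on WHITE (13,0): turn R to N, flip to black, move to (12,0). |black|=7
Step 9: on WHITE (12,0): turn R to E, flip to black, move to (12,1). |black|=8
Step 10: on WHITE (12,1): turn R to S, flip to black, move to (13,1). |black|=9

Answer: 9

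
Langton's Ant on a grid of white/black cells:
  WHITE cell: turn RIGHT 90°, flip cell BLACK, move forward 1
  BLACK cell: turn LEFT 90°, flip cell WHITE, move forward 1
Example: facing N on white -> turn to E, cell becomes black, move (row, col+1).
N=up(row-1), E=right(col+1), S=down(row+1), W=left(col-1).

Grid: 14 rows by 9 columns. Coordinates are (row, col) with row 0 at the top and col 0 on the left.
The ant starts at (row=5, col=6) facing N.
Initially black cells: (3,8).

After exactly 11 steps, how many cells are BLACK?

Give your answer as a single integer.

Answer: 8

Derivation:
Step 1: on WHITE (5,6): turn R to E, flip to black, move to (5,7). |black|=2
Step 2: on WHITE (5,7): turn R to S, flip to black, move to (6,7). |black|=3
Step 3: on WHITE (6,7): turn R to W, flip to black, move to (6,6). |black|=4
Step 4: on WHITE (6,6): turn R to N, flip to black, move to (5,6). |black|=5
Step 5: on BLACK (5,6): turn L to W, flip to white, move to (5,5). |black|=4
Step 6: on WHITE (5,5): turn R to N, flip to black, move to (4,5). |black|=5
Step 7: on WHITE (4,5): turn R to E, flip to black, move to (4,6). |black|=6
Step 8: on WHITE (4,6): turn R to S, flip to black, move to (5,6). |black|=7
Step 9: on WHITE (5,6): turn R to W, flip to black, move to (5,5). |black|=8
Step 10: on BLACK (5,5): turn L to S, flip to white, move to (6,5). |black|=7
Step 11: on WHITE (6,5): turn R to W, flip to black, move to (6,4). |black|=8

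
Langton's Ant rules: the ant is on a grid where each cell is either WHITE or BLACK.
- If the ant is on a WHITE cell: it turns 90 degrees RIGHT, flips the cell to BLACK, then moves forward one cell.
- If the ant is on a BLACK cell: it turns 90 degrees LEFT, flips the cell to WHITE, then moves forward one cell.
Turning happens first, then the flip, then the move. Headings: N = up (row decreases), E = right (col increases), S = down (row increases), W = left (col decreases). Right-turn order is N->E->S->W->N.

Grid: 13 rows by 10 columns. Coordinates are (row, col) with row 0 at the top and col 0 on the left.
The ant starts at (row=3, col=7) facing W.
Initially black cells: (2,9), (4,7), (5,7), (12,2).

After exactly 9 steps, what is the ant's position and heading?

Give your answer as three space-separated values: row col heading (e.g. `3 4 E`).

Answer: 6 7 S

Derivation:
Step 1: on WHITE (3,7): turn R to N, flip to black, move to (2,7). |black|=5
Step 2: on WHITE (2,7): turn R to E, flip to black, move to (2,8). |black|=6
Step 3: on WHITE (2,8): turn R to S, flip to black, move to (3,8). |black|=7
Step 4: on WHITE (3,8): turn R to W, flip to black, move to (3,7). |black|=8
Step 5: on BLACK (3,7): turn L to S, flip to white, move to (4,7). |black|=7
Step 6: on BLACK (4,7): turn L to E, flip to white, move to (4,8). |black|=6
Step 7: on WHITE (4,8): turn R to S, flip to black, move to (5,8). |black|=7
Step 8: on WHITE (5,8): turn R to W, flip to black, move to (5,7). |black|=8
Step 9: on BLACK (5,7): turn L to S, flip to white, move to (6,7). |black|=7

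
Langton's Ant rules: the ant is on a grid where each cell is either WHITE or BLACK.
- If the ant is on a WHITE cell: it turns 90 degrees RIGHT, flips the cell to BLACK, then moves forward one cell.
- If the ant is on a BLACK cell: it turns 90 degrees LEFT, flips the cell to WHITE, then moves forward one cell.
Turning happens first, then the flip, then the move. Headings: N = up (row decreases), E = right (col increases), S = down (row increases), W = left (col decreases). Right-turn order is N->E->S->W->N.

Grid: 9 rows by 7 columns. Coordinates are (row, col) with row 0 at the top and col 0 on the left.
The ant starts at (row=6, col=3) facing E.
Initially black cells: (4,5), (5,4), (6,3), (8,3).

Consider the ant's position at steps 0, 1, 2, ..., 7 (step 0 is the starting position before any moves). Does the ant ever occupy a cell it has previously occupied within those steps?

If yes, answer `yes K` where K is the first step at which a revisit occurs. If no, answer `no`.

Answer: no

Derivation:
Step 1: on BLACK (6,3): turn L to N, flip to white, move to (5,3). |black|=3 — new cell
Step 2: on WHITE (5,3): turn R to E, flip to black, move to (5,4). |black|=4 — new cell
Step 3: on BLACK (5,4): turn L to N, flip to white, move to (4,4). |black|=3 — new cell
Step 4: on WHITE (4,4): turn R to E, flip to black, move to (4,5). |black|=4 — new cell
Step 5: on BLACK (4,5): turn L to N, flip to white, move to (3,5). |black|=3 — new cell
Step 6: on WHITE (3,5): turn R to E, flip to black, move to (3,6). |black|=4 — new cell
Step 7: on WHITE (3,6): turn R to S, flip to black, move to (4,6). |black|=5 — new cell
No revisit within 7 steps.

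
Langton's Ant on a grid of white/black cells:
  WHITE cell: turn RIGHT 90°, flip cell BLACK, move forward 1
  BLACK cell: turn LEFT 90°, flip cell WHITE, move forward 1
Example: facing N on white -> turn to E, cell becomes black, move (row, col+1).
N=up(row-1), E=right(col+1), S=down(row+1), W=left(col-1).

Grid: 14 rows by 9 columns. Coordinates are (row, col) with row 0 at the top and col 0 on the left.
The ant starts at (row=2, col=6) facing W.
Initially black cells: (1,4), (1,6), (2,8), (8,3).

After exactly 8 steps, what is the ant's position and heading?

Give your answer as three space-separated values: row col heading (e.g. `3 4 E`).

Step 1: on WHITE (2,6): turn R to N, flip to black, move to (1,6). |black|=5
Step 2: on BLACK (1,6): turn L to W, flip to white, move to (1,5). |black|=4
Step 3: on WHITE (1,5): turn R to N, flip to black, move to (0,5). |black|=5
Step 4: on WHITE (0,5): turn R to E, flip to black, move to (0,6). |black|=6
Step 5: on WHITE (0,6): turn R to S, flip to black, move to (1,6). |black|=7
Step 6: on WHITE (1,6): turn R to W, flip to black, move to (1,5). |black|=8
Step 7: on BLACK (1,5): turn L to S, flip to white, move to (2,5). |black|=7
Step 8: on WHITE (2,5): turn R to W, flip to black, move to (2,4). |black|=8

Answer: 2 4 W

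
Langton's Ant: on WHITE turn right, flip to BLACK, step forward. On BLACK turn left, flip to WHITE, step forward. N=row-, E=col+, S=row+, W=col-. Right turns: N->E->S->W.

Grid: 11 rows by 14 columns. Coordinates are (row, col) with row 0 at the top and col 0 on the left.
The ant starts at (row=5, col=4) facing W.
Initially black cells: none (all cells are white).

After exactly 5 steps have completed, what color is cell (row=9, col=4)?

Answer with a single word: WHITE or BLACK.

Answer: WHITE

Derivation:
Step 1: on WHITE (5,4): turn R to N, flip to black, move to (4,4). |black|=1
Step 2: on WHITE (4,4): turn R to E, flip to black, move to (4,5). |black|=2
Step 3: on WHITE (4,5): turn R to S, flip to black, move to (5,5). |black|=3
Step 4: on WHITE (5,5): turn R to W, flip to black, move to (5,4). |black|=4
Step 5: on BLACK (5,4): turn L to S, flip to white, move to (6,4). |black|=3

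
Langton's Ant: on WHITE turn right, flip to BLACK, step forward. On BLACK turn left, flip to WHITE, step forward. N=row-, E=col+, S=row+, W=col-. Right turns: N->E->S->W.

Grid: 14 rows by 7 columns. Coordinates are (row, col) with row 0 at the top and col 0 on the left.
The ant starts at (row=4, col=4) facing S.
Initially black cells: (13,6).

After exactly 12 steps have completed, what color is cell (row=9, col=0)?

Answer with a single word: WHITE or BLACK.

Answer: WHITE

Derivation:
Step 1: on WHITE (4,4): turn R to W, flip to black, move to (4,3). |black|=2
Step 2: on WHITE (4,3): turn R to N, flip to black, move to (3,3). |black|=3
Step 3: on WHITE (3,3): turn R to E, flip to black, move to (3,4). |black|=4
Step 4: on WHITE (3,4): turn R to S, flip to black, move to (4,4). |black|=5
Step 5: on BLACK (4,4): turn L to E, flip to white, move to (4,5). |black|=4
Step 6: on WHITE (4,5): turn R to S, flip to black, move to (5,5). |black|=5
Step 7: on WHITE (5,5): turn R to W, flip to black, move to (5,4). |black|=6
Step 8: on WHITE (5,4): turn R to N, flip to black, move to (4,4). |black|=7
Step 9: on WHITE (4,4): turn R to E, flip to black, move to (4,5). |black|=8
Step 10: on BLACK (4,5): turn L to N, flip to white, move to (3,5). |black|=7
Step 11: on WHITE (3,5): turn R to E, flip to black, move to (3,6). |black|=8
Step 12: on WHITE (3,6): turn R to S, flip to black, move to (4,6). |black|=9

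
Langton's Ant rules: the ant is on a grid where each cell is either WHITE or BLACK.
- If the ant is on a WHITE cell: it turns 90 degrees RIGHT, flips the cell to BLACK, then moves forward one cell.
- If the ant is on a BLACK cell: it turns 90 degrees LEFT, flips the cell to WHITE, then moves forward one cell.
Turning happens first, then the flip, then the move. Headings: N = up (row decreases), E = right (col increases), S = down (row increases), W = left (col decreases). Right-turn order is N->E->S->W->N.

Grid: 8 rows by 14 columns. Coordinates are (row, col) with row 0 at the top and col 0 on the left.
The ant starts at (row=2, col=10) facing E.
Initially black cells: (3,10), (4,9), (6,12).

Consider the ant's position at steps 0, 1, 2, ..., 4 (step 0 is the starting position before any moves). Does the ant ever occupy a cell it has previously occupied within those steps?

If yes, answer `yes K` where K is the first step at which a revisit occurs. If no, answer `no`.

Answer: no

Derivation:
Step 1: on WHITE (2,10): turn R to S, flip to black, move to (3,10). |black|=4 — new cell
Step 2: on BLACK (3,10): turn L to E, flip to white, move to (3,11). |black|=3 — new cell
Step 3: on WHITE (3,11): turn R to S, flip to black, move to (4,11). |black|=4 — new cell
Step 4: on WHITE (4,11): turn R to W, flip to black, move to (4,10). |black|=5 — new cell
No revisit within 4 steps.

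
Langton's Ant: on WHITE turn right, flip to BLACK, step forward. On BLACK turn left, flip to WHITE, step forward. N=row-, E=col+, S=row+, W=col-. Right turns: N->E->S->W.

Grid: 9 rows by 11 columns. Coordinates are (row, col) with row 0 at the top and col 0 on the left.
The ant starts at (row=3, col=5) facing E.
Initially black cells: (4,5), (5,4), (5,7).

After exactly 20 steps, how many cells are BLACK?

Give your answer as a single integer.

Answer: 9

Derivation:
Step 1: on WHITE (3,5): turn R to S, flip to black, move to (4,5). |black|=4
Step 2: on BLACK (4,5): turn L to E, flip to white, move to (4,6). |black|=3
Step 3: on WHITE (4,6): turn R to S, flip to black, move to (5,6). |black|=4
Step 4: on WHITE (5,6): turn R to W, flip to black, move to (5,5). |black|=5
Step 5: on WHITE (5,5): turn R to N, flip to black, move to (4,5). |black|=6
Step 6: on WHITE (4,5): turn R to E, flip to black, move to (4,6). |black|=7
Step 7: on BLACK (4,6): turn L to N, flip to white, move to (3,6). |black|=6
Step 8: on WHITE (3,6): turn R to E, flip to black, move to (3,7). |black|=7
Step 9: on WHITE (3,7): turn R to S, flip to black, move to (4,7). |black|=8
Step 10: on WHITE (4,7): turn R to W, flip to black, move to (4,6). |black|=9
Step 11: on WHITE (4,6): turn R to N, flip to black, move to (3,6). |black|=10
Step 12: on BLACK (3,6): turn L to W, flip to white, move to (3,5). |black|=9
Step 13: on BLACK (3,5): turn L to S, flip to white, move to (4,5). |black|=8
Step 14: on BLACK (4,5): turn L to E, flip to white, move to (4,6). |black|=7
Step 15: on BLACK (4,6): turn L to N, flip to white, move to (3,6). |black|=6
Step 16: on WHITE (3,6): turn R to E, flip to black, move to (3,7). |black|=7
Step 17: on BLACK (3,7): turn L to N, flip to white, move to (2,7). |black|=6
Step 18: on WHITE (2,7): turn R to E, flip to black, move to (2,8). |black|=7
Step 19: on WHITE (2,8): turn R to S, flip to black, move to (3,8). |black|=8
Step 20: on WHITE (3,8): turn R to W, flip to black, move to (3,7). |black|=9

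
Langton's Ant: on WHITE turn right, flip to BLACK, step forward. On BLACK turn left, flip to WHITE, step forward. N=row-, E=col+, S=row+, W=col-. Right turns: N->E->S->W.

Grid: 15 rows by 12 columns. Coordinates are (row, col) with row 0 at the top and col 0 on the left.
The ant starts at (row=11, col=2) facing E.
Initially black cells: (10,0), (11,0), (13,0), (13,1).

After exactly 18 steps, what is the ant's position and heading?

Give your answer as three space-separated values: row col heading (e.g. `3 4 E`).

Step 1: on WHITE (11,2): turn R to S, flip to black, move to (12,2). |black|=5
Step 2: on WHITE (12,2): turn R to W, flip to black, move to (12,1). |black|=6
Step 3: on WHITE (12,1): turn R to N, flip to black, move to (11,1). |black|=7
Step 4: on WHITE (11,1): turn R to E, flip to black, move to (11,2). |black|=8
Step 5: on BLACK (11,2): turn L to N, flip to white, move to (10,2). |black|=7
Step 6: on WHITE (10,2): turn R to E, flip to black, move to (10,3). |black|=8
Step 7: on WHITE (10,3): turn R to S, flip to black, move to (11,3). |black|=9
Step 8: on WHITE (11,3): turn R to W, flip to black, move to (11,2). |black|=10
Step 9: on WHITE (11,2): turn R to N, flip to black, move to (10,2). |black|=11
Step 10: on BLACK (10,2): turn L to W, flip to white, move to (10,1). |black|=10
Step 11: on WHITE (10,1): turn R to N, flip to black, move to (9,1). |black|=11
Step 12: on WHITE (9,1): turn R to E, flip to black, move to (9,2). |black|=12
Step 13: on WHITE (9,2): turn R to S, flip to black, move to (10,2). |black|=13
Step 14: on WHITE (10,2): turn R to W, flip to black, move to (10,1). |black|=14
Step 15: on BLACK (10,1): turn L to S, flip to white, move to (11,1). |black|=13
Step 16: on BLACK (11,1): turn L to E, flip to white, move to (11,2). |black|=12
Step 17: on BLACK (11,2): turn L to N, flip to white, move to (10,2). |black|=11
Step 18: on BLACK (10,2): turn L to W, flip to white, move to (10,1). |black|=10

Answer: 10 1 W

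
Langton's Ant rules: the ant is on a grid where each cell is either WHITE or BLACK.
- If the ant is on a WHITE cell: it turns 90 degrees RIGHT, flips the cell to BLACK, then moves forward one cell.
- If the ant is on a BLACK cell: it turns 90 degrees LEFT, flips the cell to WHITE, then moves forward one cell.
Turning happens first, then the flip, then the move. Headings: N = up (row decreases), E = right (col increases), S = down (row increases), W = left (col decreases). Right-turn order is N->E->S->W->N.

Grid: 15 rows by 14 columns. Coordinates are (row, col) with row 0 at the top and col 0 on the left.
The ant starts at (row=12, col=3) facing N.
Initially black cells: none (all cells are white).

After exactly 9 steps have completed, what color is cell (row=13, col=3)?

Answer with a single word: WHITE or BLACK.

Answer: BLACK

Derivation:
Step 1: on WHITE (12,3): turn R to E, flip to black, move to (12,4). |black|=1
Step 2: on WHITE (12,4): turn R to S, flip to black, move to (13,4). |black|=2
Step 3: on WHITE (13,4): turn R to W, flip to black, move to (13,3). |black|=3
Step 4: on WHITE (13,3): turn R to N, flip to black, move to (12,3). |black|=4
Step 5: on BLACK (12,3): turn L to W, flip to white, move to (12,2). |black|=3
Step 6: on WHITE (12,2): turn R to N, flip to black, move to (11,2). |black|=4
Step 7: on WHITE (11,2): turn R to E, flip to black, move to (11,3). |black|=5
Step 8: on WHITE (11,3): turn R to S, flip to black, move to (12,3). |black|=6
Step 9: on WHITE (12,3): turn R to W, flip to black, move to (12,2). |black|=7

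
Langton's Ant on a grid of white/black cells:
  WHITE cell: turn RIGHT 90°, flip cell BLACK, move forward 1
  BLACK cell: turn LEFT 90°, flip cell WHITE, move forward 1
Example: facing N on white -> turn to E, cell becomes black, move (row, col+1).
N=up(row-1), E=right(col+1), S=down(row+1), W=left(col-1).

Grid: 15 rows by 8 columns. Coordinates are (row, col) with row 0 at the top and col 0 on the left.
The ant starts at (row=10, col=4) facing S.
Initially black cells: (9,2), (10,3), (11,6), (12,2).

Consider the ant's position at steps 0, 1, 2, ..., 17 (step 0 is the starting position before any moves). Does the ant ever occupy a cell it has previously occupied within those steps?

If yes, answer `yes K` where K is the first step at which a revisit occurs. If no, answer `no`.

Answer: yes 5

Derivation:
Step 1: on WHITE (10,4): turn R to W, flip to black, move to (10,3). |black|=5 — new cell
Step 2: on BLACK (10,3): turn L to S, flip to white, move to (11,3). |black|=4 — new cell
Step 3: on WHITE (11,3): turn R to W, flip to black, move to (11,2). |black|=5 — new cell
Step 4: on WHITE (11,2): turn R to N, flip to black, move to (10,2). |black|=6 — new cell
Step 5: on WHITE (10,2): turn R to E, flip to black, move to (10,3). |black|=7 — REVISIT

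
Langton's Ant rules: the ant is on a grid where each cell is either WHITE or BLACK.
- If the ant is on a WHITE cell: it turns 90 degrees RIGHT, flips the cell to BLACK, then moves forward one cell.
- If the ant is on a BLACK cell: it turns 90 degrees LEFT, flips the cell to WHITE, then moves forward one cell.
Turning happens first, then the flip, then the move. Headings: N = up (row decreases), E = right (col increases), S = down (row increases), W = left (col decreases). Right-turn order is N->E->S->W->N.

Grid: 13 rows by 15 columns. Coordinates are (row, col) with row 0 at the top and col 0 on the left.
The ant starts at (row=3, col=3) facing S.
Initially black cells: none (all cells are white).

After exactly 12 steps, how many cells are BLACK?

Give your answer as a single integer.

Answer: 8

Derivation:
Step 1: on WHITE (3,3): turn R to W, flip to black, move to (3,2). |black|=1
Step 2: on WHITE (3,2): turn R to N, flip to black, move to (2,2). |black|=2
Step 3: on WHITE (2,2): turn R to E, flip to black, move to (2,3). |black|=3
Step 4: on WHITE (2,3): turn R to S, flip to black, move to (3,3). |black|=4
Step 5: on BLACK (3,3): turn L to E, flip to white, move to (3,4). |black|=3
Step 6: on WHITE (3,4): turn R to S, flip to black, move to (4,4). |black|=4
Step 7: on WHITE (4,4): turn R to W, flip to black, move to (4,3). |black|=5
Step 8: on WHITE (4,3): turn R to N, flip to black, move to (3,3). |black|=6
Step 9: on WHITE (3,3): turn R to E, flip to black, move to (3,4). |black|=7
Step 10: on BLACK (3,4): turn L to N, flip to white, move to (2,4). |black|=6
Step 11: on WHITE (2,4): turn R to E, flip to black, move to (2,5). |black|=7
Step 12: on WHITE (2,5): turn R to S, flip to black, move to (3,5). |black|=8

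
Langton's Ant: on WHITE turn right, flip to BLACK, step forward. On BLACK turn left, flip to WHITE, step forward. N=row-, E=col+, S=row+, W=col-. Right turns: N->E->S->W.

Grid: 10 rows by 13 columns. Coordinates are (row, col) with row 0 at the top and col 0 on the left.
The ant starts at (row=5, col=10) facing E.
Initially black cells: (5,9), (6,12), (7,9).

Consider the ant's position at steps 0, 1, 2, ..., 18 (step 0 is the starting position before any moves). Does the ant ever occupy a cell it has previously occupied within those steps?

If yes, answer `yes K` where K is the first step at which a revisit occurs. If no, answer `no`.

Answer: yes 7

Derivation:
Step 1: on WHITE (5,10): turn R to S, flip to black, move to (6,10). |black|=4 — new cell
Step 2: on WHITE (6,10): turn R to W, flip to black, move to (6,9). |black|=5 — new cell
Step 3: on WHITE (6,9): turn R to N, flip to black, move to (5,9). |black|=6 — new cell
Step 4: on BLACK (5,9): turn L to W, flip to white, move to (5,8). |black|=5 — new cell
Step 5: on WHITE (5,8): turn R to N, flip to black, move to (4,8). |black|=6 — new cell
Step 6: on WHITE (4,8): turn R to E, flip to black, move to (4,9). |black|=7 — new cell
Step 7: on WHITE (4,9): turn R to S, flip to black, move to (5,9). |black|=8 — REVISIT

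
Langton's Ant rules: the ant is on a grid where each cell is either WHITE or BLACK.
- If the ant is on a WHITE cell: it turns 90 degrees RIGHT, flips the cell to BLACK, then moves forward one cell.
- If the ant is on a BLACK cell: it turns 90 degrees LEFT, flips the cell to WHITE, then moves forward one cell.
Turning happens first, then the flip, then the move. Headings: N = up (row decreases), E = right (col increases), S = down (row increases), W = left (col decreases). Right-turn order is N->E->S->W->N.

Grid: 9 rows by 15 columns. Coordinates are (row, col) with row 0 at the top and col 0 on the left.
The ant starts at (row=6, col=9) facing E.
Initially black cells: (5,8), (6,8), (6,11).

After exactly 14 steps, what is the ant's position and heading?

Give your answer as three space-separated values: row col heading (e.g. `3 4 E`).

Answer: 3 8 E

Derivation:
Step 1: on WHITE (6,9): turn R to S, flip to black, move to (7,9). |black|=4
Step 2: on WHITE (7,9): turn R to W, flip to black, move to (7,8). |black|=5
Step 3: on WHITE (7,8): turn R to N, flip to black, move to (6,8). |black|=6
Step 4: on BLACK (6,8): turn L to W, flip to white, move to (6,7). |black|=5
Step 5: on WHITE (6,7): turn R to N, flip to black, move to (5,7). |black|=6
Step 6: on WHITE (5,7): turn R to E, flip to black, move to (5,8). |black|=7
Step 7: on BLACK (5,8): turn L to N, flip to white, move to (4,8). |black|=6
Step 8: on WHITE (4,8): turn R to E, flip to black, move to (4,9). |black|=7
Step 9: on WHITE (4,9): turn R to S, flip to black, move to (5,9). |black|=8
Step 10: on WHITE (5,9): turn R to W, flip to black, move to (5,8). |black|=9
Step 11: on WHITE (5,8): turn R to N, flip to black, move to (4,8). |black|=10
Step 12: on BLACK (4,8): turn L to W, flip to white, move to (4,7). |black|=9
Step 13: on WHITE (4,7): turn R to N, flip to black, move to (3,7). |black|=10
Step 14: on WHITE (3,7): turn R to E, flip to black, move to (3,8). |black|=11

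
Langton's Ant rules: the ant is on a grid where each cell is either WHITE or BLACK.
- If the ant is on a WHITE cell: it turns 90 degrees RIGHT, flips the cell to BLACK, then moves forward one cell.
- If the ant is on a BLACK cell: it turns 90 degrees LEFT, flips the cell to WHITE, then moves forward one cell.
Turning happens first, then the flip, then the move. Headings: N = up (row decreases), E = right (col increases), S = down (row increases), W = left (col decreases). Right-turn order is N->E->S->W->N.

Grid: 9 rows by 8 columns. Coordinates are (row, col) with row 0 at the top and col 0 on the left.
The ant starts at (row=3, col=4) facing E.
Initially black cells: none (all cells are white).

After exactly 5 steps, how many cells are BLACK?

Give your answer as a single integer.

Answer: 3

Derivation:
Step 1: on WHITE (3,4): turn R to S, flip to black, move to (4,4). |black|=1
Step 2: on WHITE (4,4): turn R to W, flip to black, move to (4,3). |black|=2
Step 3: on WHITE (4,3): turn R to N, flip to black, move to (3,3). |black|=3
Step 4: on WHITE (3,3): turn R to E, flip to black, move to (3,4). |black|=4
Step 5: on BLACK (3,4): turn L to N, flip to white, move to (2,4). |black|=3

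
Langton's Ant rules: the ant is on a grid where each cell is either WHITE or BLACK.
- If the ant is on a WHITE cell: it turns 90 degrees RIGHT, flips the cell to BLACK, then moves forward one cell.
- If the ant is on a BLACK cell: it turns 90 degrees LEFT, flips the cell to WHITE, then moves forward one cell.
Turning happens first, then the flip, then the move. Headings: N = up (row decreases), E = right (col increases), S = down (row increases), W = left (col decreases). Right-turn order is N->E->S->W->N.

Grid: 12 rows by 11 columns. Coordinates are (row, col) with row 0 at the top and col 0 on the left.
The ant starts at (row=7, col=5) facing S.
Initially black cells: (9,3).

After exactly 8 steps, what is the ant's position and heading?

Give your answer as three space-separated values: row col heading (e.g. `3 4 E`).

Step 1: on WHITE (7,5): turn R to W, flip to black, move to (7,4). |black|=2
Step 2: on WHITE (7,4): turn R to N, flip to black, move to (6,4). |black|=3
Step 3: on WHITE (6,4): turn R to E, flip to black, move to (6,5). |black|=4
Step 4: on WHITE (6,5): turn R to S, flip to black, move to (7,5). |black|=5
Step 5: on BLACK (7,5): turn L to E, flip to white, move to (7,6). |black|=4
Step 6: on WHITE (7,6): turn R to S, flip to black, move to (8,6). |black|=5
Step 7: on WHITE (8,6): turn R to W, flip to black, move to (8,5). |black|=6
Step 8: on WHITE (8,5): turn R to N, flip to black, move to (7,5). |black|=7

Answer: 7 5 N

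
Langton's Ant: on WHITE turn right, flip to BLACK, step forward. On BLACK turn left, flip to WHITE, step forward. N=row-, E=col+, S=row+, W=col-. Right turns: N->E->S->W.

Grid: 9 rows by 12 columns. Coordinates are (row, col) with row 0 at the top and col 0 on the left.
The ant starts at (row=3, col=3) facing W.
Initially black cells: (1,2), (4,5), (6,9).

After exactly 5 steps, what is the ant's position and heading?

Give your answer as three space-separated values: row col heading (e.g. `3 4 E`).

Step 1: on WHITE (3,3): turn R to N, flip to black, move to (2,3). |black|=4
Step 2: on WHITE (2,3): turn R to E, flip to black, move to (2,4). |black|=5
Step 3: on WHITE (2,4): turn R to S, flip to black, move to (3,4). |black|=6
Step 4: on WHITE (3,4): turn R to W, flip to black, move to (3,3). |black|=7
Step 5: on BLACK (3,3): turn L to S, flip to white, move to (4,3). |black|=6

Answer: 4 3 S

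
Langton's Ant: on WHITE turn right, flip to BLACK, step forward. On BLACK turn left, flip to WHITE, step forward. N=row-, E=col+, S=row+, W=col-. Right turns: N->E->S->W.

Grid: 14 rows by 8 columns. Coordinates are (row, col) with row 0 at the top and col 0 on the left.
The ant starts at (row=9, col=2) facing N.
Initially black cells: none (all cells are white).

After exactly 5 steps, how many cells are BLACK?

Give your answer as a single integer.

Answer: 3

Derivation:
Step 1: on WHITE (9,2): turn R to E, flip to black, move to (9,3). |black|=1
Step 2: on WHITE (9,3): turn R to S, flip to black, move to (10,3). |black|=2
Step 3: on WHITE (10,3): turn R to W, flip to black, move to (10,2). |black|=3
Step 4: on WHITE (10,2): turn R to N, flip to black, move to (9,2). |black|=4
Step 5: on BLACK (9,2): turn L to W, flip to white, move to (9,1). |black|=3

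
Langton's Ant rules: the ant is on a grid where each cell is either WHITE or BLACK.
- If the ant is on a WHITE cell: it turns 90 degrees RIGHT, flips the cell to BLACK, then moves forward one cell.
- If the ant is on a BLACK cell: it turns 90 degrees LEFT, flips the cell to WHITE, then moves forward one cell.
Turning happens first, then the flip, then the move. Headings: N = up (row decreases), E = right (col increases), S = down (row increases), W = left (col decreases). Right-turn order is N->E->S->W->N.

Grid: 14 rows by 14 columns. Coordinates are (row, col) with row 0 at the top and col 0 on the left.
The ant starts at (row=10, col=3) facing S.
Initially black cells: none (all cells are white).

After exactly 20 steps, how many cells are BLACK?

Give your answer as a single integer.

Step 1: on WHITE (10,3): turn R to W, flip to black, move to (10,2). |black|=1
Step 2: on WHITE (10,2): turn R to N, flip to black, move to (9,2). |black|=2
Step 3: on WHITE (9,2): turn R to E, flip to black, move to (9,3). |black|=3
Step 4: on WHITE (9,3): turn R to S, flip to black, move to (10,3). |black|=4
Step 5: on BLACK (10,3): turn L to E, flip to white, move to (10,4). |black|=3
Step 6: on WHITE (10,4): turn R to S, flip to black, move to (11,4). |black|=4
Step 7: on WHITE (11,4): turn R to W, flip to black, move to (11,3). |black|=5
Step 8: on WHITE (11,3): turn R to N, flip to black, move to (10,3). |black|=6
Step 9: on WHITE (10,3): turn R to E, flip to black, move to (10,4). |black|=7
Step 10: on BLACK (10,4): turn L to N, flip to white, move to (9,4). |black|=6
Step 11: on WHITE (9,4): turn R to E, flip to black, move to (9,5). |black|=7
Step 12: on WHITE (9,5): turn R to S, flip to black, move to (10,5). |black|=8
Step 13: on WHITE (10,5): turn R to W, flip to black, move to (10,4). |black|=9
Step 14: on WHITE (10,4): turn R to N, flip to black, move to (9,4). |black|=10
Step 15: on BLACK (9,4): turn L to W, flip to white, move to (9,3). |black|=9
Step 16: on BLACK (9,3): turn L to S, flip to white, move to (10,3). |black|=8
Step 17: on BLACK (10,3): turn L to E, flip to white, move to (10,4). |black|=7
Step 18: on BLACK (10,4): turn L to N, flip to white, move to (9,4). |black|=6
Step 19: on WHITE (9,4): turn R to E, flip to black, move to (9,5). |black|=7
Step 20: on BLACK (9,5): turn L to N, flip to white, move to (8,5). |black|=6

Answer: 6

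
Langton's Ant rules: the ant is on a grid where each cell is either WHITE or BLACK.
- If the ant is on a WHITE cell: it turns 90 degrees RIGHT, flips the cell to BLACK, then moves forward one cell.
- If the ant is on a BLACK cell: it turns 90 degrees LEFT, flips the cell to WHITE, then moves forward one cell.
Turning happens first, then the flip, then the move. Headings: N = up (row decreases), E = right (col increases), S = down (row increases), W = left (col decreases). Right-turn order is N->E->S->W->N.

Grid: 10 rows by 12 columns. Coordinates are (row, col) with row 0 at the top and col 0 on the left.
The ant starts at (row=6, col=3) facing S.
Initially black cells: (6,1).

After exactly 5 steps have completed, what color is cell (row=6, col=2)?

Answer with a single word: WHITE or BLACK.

Step 1: on WHITE (6,3): turn R to W, flip to black, move to (6,2). |black|=2
Step 2: on WHITE (6,2): turn R to N, flip to black, move to (5,2). |black|=3
Step 3: on WHITE (5,2): turn R to E, flip to black, move to (5,3). |black|=4
Step 4: on WHITE (5,3): turn R to S, flip to black, move to (6,3). |black|=5
Step 5: on BLACK (6,3): turn L to E, flip to white, move to (6,4). |black|=4

Answer: BLACK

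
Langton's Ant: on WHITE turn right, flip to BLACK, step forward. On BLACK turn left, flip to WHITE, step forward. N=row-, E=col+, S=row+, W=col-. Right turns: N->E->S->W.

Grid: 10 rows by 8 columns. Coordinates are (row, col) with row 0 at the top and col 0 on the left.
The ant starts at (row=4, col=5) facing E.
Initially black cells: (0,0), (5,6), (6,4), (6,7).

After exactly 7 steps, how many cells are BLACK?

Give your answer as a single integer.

Answer: 9

Derivation:
Step 1: on WHITE (4,5): turn R to S, flip to black, move to (5,5). |black|=5
Step 2: on WHITE (5,5): turn R to W, flip to black, move to (5,4). |black|=6
Step 3: on WHITE (5,4): turn R to N, flip to black, move to (4,4). |black|=7
Step 4: on WHITE (4,4): turn R to E, flip to black, move to (4,5). |black|=8
Step 5: on BLACK (4,5): turn L to N, flip to white, move to (3,5). |black|=7
Step 6: on WHITE (3,5): turn R to E, flip to black, move to (3,6). |black|=8
Step 7: on WHITE (3,6): turn R to S, flip to black, move to (4,6). |black|=9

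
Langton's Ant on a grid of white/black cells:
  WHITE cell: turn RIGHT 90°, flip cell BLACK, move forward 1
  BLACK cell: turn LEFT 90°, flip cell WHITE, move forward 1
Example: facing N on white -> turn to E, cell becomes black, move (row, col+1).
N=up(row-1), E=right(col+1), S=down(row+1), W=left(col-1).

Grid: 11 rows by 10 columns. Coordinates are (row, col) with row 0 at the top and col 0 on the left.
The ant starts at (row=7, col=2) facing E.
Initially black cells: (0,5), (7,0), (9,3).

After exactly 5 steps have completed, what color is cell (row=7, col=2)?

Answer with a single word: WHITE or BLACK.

Answer: WHITE

Derivation:
Step 1: on WHITE (7,2): turn R to S, flip to black, move to (8,2). |black|=4
Step 2: on WHITE (8,2): turn R to W, flip to black, move to (8,1). |black|=5
Step 3: on WHITE (8,1): turn R to N, flip to black, move to (7,1). |black|=6
Step 4: on WHITE (7,1): turn R to E, flip to black, move to (7,2). |black|=7
Step 5: on BLACK (7,2): turn L to N, flip to white, move to (6,2). |black|=6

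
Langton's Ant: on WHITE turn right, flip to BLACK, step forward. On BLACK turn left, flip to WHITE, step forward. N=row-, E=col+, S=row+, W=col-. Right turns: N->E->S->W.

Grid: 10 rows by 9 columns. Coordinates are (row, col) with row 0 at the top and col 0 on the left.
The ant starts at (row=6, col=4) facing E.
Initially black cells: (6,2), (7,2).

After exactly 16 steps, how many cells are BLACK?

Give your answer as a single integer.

Step 1: on WHITE (6,4): turn R to S, flip to black, move to (7,4). |black|=3
Step 2: on WHITE (7,4): turn R to W, flip to black, move to (7,3). |black|=4
Step 3: on WHITE (7,3): turn R to N, flip to black, move to (6,3). |black|=5
Step 4: on WHITE (6,3): turn R to E, flip to black, move to (6,4). |black|=6
Step 5: on BLACK (6,4): turn L to N, flip to white, move to (5,4). |black|=5
Step 6: on WHITE (5,4): turn R to E, flip to black, move to (5,5). |black|=6
Step 7: on WHITE (5,5): turn R to S, flip to black, move to (6,5). |black|=7
Step 8: on WHITE (6,5): turn R to W, flip to black, move to (6,4). |black|=8
Step 9: on WHITE (6,4): turn R to N, flip to black, move to (5,4). |black|=9
Step 10: on BLACK (5,4): turn L to W, flip to white, move to (5,3). |black|=8
Step 11: on WHITE (5,3): turn R to N, flip to black, move to (4,3). |black|=9
Step 12: on WHITE (4,3): turn R to E, flip to black, move to (4,4). |black|=10
Step 13: on WHITE (4,4): turn R to S, flip to black, move to (5,4). |black|=11
Step 14: on WHITE (5,4): turn R to W, flip to black, move to (5,3). |black|=12
Step 15: on BLACK (5,3): turn L to S, flip to white, move to (6,3). |black|=11
Step 16: on BLACK (6,3): turn L to E, flip to white, move to (6,4). |black|=10

Answer: 10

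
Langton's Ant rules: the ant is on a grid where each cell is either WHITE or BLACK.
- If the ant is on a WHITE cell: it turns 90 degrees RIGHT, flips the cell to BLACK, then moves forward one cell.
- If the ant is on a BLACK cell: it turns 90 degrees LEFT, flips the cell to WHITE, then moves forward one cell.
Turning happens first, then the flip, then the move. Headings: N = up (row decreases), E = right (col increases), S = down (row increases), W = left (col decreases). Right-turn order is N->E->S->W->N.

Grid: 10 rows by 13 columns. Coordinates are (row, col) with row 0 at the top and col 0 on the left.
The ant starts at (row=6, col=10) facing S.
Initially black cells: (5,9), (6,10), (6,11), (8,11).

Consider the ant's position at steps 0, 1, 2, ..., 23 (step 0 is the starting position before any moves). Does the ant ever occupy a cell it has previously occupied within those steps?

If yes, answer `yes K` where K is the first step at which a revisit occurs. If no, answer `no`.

Answer: yes 5

Derivation:
Step 1: on BLACK (6,10): turn L to E, flip to white, move to (6,11). |black|=3 — new cell
Step 2: on BLACK (6,11): turn L to N, flip to white, move to (5,11). |black|=2 — new cell
Step 3: on WHITE (5,11): turn R to E, flip to black, move to (5,12). |black|=3 — new cell
Step 4: on WHITE (5,12): turn R to S, flip to black, move to (6,12). |black|=4 — new cell
Step 5: on WHITE (6,12): turn R to W, flip to black, move to (6,11). |black|=5 — REVISIT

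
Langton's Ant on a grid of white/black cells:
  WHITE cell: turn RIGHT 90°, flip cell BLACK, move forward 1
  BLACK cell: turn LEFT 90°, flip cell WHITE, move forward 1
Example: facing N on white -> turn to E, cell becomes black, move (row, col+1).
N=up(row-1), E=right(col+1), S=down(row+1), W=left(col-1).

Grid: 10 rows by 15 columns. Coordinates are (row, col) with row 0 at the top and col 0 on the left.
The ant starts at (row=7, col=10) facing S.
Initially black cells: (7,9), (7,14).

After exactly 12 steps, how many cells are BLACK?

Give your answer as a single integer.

Step 1: on WHITE (7,10): turn R to W, flip to black, move to (7,9). |black|=3
Step 2: on BLACK (7,9): turn L to S, flip to white, move to (8,9). |black|=2
Step 3: on WHITE (8,9): turn R to W, flip to black, move to (8,8). |black|=3
Step 4: on WHITE (8,8): turn R to N, flip to black, move to (7,8). |black|=4
Step 5: on WHITE (7,8): turn R to E, flip to black, move to (7,9). |black|=5
Step 6: on WHITE (7,9): turn R to S, flip to black, move to (8,9). |black|=6
Step 7: on BLACK (8,9): turn L to E, flip to white, move to (8,10). |black|=5
Step 8: on WHITE (8,10): turn R to S, flip to black, move to (9,10). |black|=6
Step 9: on WHITE (9,10): turn R to W, flip to black, move to (9,9). |black|=7
Step 10: on WHITE (9,9): turn R to N, flip to black, move to (8,9). |black|=8
Step 11: on WHITE (8,9): turn R to E, flip to black, move to (8,10). |black|=9
Step 12: on BLACK (8,10): turn L to N, flip to white, move to (7,10). |black|=8

Answer: 8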